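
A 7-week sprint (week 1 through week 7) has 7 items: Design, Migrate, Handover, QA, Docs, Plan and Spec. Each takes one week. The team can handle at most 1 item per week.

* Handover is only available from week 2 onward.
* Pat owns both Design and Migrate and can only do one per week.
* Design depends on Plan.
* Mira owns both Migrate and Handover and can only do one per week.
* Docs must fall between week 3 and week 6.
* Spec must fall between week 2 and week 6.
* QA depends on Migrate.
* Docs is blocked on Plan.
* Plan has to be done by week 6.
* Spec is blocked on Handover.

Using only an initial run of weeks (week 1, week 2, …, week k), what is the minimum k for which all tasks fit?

7

The precedence chain requires at least 2 distinct weeks.
With at most 1 per week and 7 tasks, at least 7 weeks are needed.
Docs can't be placed before week 3, so the schedule must run through at least week 3.
7 works (last occupied week: week 7): for example Design=week 5, Plan=week 1, Handover=week 2, Spec=week 4, QA=week 7, Migrate=week 6, Docs=week 3.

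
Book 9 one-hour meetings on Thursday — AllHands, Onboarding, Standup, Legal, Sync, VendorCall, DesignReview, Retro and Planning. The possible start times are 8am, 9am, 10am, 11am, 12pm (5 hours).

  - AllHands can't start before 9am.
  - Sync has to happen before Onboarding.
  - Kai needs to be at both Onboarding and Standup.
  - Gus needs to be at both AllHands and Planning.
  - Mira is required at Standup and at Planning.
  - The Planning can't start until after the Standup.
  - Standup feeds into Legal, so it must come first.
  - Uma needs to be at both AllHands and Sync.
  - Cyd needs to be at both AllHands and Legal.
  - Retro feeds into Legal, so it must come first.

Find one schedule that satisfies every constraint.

Retro=8am; Sync=8am; Planning=10am; Legal=10am; DesignReview=8am; AllHands=9am; Standup=8am; Onboarding=9am; VendorCall=8am

Checking: Sync(8am) before Onboarding(9am); Standup(8am) before Legal(10am); Retro(8am) before Legal(10am); Standup(8am) before Planning(10am); Standup(8am) != Planning(10am); AllHands(9am) != Legal(10am); AllHands(9am) != Sync(8am); AllHands(9am) != Planning(10am); Onboarding(9am) != Standup(8am); AllHands=9am in [9am,12pm].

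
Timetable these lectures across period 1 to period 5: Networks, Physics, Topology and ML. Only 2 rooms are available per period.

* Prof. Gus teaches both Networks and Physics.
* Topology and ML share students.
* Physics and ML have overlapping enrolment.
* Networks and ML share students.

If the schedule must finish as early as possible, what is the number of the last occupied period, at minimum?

With at most 2 per period and 4 lectures, at least 2 periods are needed.
Could 2 periods be enough, i.e. nothing placed later than period 2? No: Networks, Physics and ML must all be in different periods (Networks/Physics can't share; Networks/ML can't share; Physics/ML can't share), but only 2 periods are available: 3 lectures can't fit in 2 distinct periods.
So 2 periods is not enough.
3 works (last occupied period: period 3): for example ML in period 3; Topology in period 1; Networks in period 1; Physics in period 2.

3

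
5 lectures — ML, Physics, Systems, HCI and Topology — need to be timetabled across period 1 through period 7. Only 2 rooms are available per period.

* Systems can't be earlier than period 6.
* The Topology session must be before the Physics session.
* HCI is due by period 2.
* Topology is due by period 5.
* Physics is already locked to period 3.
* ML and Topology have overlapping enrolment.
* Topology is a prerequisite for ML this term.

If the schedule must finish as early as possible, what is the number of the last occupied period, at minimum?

6

The precedence chain requires at least 2 distinct periods.
With at most 2 per period and 5 lectures, at least 3 periods are needed.
Systems can't be placed before period 6, so the schedule must run through at least period 6.
6 works (last occupied period: period 6): for example Topology=period 1; Systems=period 6; HCI=period 1; Physics=period 3; ML=period 2.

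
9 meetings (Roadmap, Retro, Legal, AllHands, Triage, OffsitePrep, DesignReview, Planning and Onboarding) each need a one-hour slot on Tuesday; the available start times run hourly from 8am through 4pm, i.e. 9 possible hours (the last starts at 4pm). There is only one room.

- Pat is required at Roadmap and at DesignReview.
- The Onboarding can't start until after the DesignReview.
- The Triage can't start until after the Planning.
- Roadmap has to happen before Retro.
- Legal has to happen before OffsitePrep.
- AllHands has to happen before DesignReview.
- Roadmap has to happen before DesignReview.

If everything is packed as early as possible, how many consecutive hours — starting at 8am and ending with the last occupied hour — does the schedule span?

9 hours

The precedence chain requires at least 3 distinct hours.
With at most 1 per hour and 9 meetings, at least 9 hours are needed.
9 works (last occupied hour: 4pm): for example Legal -> 12pm; Triage -> 2pm; Retro -> 11am; Onboarding -> 4pm; Roadmap -> 8am; Planning -> 1pm; DesignReview -> 10am; AllHands -> 9am; OffsitePrep -> 3pm.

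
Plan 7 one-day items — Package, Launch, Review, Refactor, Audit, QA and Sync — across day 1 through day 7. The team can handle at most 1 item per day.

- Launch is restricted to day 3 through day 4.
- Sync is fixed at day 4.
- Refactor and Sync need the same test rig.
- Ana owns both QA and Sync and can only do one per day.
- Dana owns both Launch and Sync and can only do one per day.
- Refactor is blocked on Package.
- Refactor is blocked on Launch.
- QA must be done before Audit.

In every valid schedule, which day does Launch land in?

Launch's window is day 3–day 4.
Sync is fixed at day 4, and Launch can't share a day with Sync.
So Launch must be day 3.

day 3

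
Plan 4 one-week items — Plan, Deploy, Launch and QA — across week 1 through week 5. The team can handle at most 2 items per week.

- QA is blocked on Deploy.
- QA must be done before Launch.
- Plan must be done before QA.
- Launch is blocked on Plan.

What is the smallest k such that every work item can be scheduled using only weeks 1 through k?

The precedence chain requires at least 3 distinct weeks.
With at most 2 per week and 4 work items, at least 2 weeks are needed.
3 works (last occupied week: week 3): for example QA=week 2, Plan=week 1, Deploy=week 1, Launch=week 3.

3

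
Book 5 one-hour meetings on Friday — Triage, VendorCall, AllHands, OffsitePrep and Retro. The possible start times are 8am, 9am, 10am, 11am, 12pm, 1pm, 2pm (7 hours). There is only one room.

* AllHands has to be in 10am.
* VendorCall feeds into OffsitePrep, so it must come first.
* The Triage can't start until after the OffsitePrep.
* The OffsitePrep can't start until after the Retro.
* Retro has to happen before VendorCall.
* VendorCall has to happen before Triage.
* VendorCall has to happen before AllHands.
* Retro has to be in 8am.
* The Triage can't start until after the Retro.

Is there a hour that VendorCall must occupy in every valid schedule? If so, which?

9am

Retro is fixed at 8am and must come before VendorCall, so VendorCall is at least 9am.
AllHands is fixed at 10am and must come after VendorCall, so VendorCall is at most 9am.
So VendorCall must be 9am.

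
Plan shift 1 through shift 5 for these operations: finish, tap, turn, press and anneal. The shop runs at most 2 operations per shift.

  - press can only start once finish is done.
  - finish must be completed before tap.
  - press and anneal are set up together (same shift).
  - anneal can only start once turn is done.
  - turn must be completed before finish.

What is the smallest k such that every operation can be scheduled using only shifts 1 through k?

The precedence chain requires at least 3 distinct shifts.
With at most 2 per shift and 5 operations, at least 3 shifts are needed.
Could 3 shifts be enough, i.e. nothing placed later than shift 3? No: anneal must come after turn (at shift 1 or later) → {shift 2, shift 3}; turn must come before anneal (at shift 3 or earlier) → {shift 1, shift 2}; tap must come after finish (at shift 1 or later) → {shift 2, shift 3}; finish must come before tap (at shift 3 or earlier) → {shift 1, shift 2}; press must come after finish (at shift 1 or later) → {shift 2, shift 3}; finish must come after turn (at shift 1 or later) → {shift 2}; tap must come after finish (at shift 2 or later) → {shift 3}; press must come after finish (at shift 2 or later) → {shift 3}; anneal must be in the same shift as press (in {shift 3}) → {shift 3}; that puts tap, press and anneal all in shift 3 — more than 2 per shift.
So 3 shifts is not enough.
4 works (last occupied shift: shift 4): for example tap -> shift 3; finish -> shift 2; turn -> shift 1; press -> shift 4; anneal -> shift 4.

4 shifts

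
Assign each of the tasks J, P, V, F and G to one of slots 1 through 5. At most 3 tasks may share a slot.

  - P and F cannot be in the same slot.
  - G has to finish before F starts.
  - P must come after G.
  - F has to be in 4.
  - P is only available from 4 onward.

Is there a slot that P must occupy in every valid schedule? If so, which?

P's window is 4–5.
F is fixed at 4, and P can't share a slot with F.
So P must be 5.

5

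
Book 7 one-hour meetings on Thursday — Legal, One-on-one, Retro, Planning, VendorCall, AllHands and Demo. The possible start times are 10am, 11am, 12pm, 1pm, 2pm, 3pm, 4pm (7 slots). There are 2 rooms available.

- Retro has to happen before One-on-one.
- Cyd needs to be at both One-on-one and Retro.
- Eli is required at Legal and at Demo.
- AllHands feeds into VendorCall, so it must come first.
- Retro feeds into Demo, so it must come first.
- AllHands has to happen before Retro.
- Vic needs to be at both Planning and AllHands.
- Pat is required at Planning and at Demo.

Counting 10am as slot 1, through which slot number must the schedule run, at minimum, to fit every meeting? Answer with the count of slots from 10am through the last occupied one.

4

The precedence chain requires at least 3 distinct slots.
With at most 2 per slot and 7 meetings, at least 4 slots are needed.
4 works (last occupied slot: 1pm): for example Demo=12pm; Legal=10am; One-on-one=12pm; VendorCall=11am; Retro=11am; AllHands=10am; Planning=1pm.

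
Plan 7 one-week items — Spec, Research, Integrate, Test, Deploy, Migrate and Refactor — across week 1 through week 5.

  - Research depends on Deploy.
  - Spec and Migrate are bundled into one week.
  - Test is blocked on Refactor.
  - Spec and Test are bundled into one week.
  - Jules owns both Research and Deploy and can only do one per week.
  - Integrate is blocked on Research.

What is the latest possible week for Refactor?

Downstream work caps Refactor at week 4.
Refactor at week 4 is achievable: Refactor in week 4; Research in week 2; Migrate in week 5; Integrate in week 3; Deploy in week 1; Spec in week 5; Test in week 5.

week 4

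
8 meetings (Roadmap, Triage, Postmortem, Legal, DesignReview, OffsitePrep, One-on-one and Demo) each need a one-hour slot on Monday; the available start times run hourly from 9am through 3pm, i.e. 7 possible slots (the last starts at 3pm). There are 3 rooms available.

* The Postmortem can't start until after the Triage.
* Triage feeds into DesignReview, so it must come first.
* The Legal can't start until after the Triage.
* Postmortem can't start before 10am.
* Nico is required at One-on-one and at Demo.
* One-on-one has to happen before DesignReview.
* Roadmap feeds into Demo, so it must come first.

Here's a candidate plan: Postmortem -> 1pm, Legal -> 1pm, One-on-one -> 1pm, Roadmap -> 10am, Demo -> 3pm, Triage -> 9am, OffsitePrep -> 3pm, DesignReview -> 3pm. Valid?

Valid

One-on-one has to happen before DesignReview — holds.
The Legal can't start until after the Triage — holds.
Nico is required at One-on-one and at Demo — holds.
There are 3 rooms available — holds.
The Postmortem can't start until after the Triage — holds.
Postmortem can't start before 10am — holds.
Roadmap feeds into Demo, so it must come first — holds.
Triage feeds into DesignReview, so it must come first — holds.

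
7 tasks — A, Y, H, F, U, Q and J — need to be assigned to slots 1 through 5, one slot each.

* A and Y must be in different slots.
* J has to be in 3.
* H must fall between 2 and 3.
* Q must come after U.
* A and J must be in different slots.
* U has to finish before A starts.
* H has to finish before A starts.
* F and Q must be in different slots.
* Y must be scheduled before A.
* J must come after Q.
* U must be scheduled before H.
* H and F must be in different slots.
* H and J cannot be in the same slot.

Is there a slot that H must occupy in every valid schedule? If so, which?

H's window is 2–3.
J is fixed at 3, and H can't share a slot with J.
So H must be 2.

2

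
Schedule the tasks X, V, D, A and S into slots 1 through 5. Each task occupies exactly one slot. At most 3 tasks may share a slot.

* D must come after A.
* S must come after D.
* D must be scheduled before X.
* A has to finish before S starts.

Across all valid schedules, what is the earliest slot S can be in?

Precedence pushes S to at least 3.
S at 3 is achievable: V -> 1, S -> 3, A -> 1, D -> 2, X -> 3.

3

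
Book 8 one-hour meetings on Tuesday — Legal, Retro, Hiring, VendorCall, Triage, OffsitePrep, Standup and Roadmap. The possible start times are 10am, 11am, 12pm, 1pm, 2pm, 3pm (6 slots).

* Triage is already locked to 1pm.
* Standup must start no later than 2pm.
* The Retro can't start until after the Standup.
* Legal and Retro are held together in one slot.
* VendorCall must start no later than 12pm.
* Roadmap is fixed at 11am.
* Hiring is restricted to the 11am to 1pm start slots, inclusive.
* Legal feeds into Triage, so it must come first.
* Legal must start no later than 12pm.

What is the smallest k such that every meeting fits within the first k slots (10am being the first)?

The precedence chain requires at least 3 distinct slots.
Triage can't be placed before 1pm — that is slot 4 counting from 10am — so the schedule must run through at least 4 slots.
4 works (last occupied slot: 1pm): for example Hiring=11am; Retro=11am; OffsitePrep=10am; Triage=1pm; Roadmap=11am; Legal=11am; VendorCall=10am; Standup=10am.

4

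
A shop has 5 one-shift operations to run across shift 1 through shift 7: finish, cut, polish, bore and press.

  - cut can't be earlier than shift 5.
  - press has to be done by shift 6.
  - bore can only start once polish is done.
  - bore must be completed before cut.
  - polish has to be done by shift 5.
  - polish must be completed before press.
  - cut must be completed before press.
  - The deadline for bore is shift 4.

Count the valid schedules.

Splitting on polish: it can be shift 1 (21), shift 2 (14), shift 3 (7). Listing each branch's schedules as (finish, cut, bore, press) by shift number:
polish=shift 1: (1,5,2,6) (1,5,3,6) (1,5,4,6) (2,5,2,6) (2,5,3,6) (2,5,4,6) (3,5,2,6) (3,5,3,6) (3,5,4,6) (4,5,2,6) (4,5,3,6) (4,5,4,6) (5,5,2,6) (5,5,3,6) (5,5,4,6) (6,5,2,6) (6,5,3,6) (6,5,4,6) (7,5,2,6) (7,5,3,6) (7,5,4,6) — 21.
polish=shift 2: (1,5,3,6) (1,5,4,6) (2,5,3,6) (2,5,4,6) (3,5,3,6) (3,5,4,6) (4,5,3,6) (4,5,4,6) (5,5,3,6) (5,5,4,6) (6,5,3,6) (6,5,4,6) (7,5,3,6) (7,5,4,6) — 14.
polish=shift 3: (1,5,4,6) (2,5,4,6) (3,5,4,6) (4,5,4,6) (5,5,4,6) (6,5,4,6) (7,5,4,6) — 7.
Summing: 21 + 14 + 7 = 42.

42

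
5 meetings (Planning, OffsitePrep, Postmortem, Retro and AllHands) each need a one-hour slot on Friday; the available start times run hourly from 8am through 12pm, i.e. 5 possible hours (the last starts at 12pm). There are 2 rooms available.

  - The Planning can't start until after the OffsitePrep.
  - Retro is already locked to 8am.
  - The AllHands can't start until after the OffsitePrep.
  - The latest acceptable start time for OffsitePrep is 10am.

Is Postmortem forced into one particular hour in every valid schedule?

No

Postmortem can be 8am (e.g. AllHands in 10am, Planning in 10am, OffsitePrep in 9am, Retro in 8am, Postmortem in 8am) or 9am (e.g. AllHands -> 10am; OffsitePrep -> 8am; Postmortem -> 9am; Retro -> 8am; Planning -> 9am).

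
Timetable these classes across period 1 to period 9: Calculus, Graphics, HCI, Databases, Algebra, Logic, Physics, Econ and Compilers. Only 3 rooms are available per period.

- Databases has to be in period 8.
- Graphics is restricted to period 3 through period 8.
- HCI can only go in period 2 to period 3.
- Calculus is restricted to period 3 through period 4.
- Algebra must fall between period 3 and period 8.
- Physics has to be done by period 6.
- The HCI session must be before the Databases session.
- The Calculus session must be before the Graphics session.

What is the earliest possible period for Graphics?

Graphics is available from period 3; precedence pushes Graphics to at least period 4; Graphics's own window allows nothing later than period 8.
Graphics at period 4 is achievable: Logic -> period 1; Compilers -> period 2; Calculus -> period 3; Physics -> period 1; Algebra -> period 3; Econ -> period 1; Graphics -> period 4; HCI -> period 2; Databases -> period 8.

period 4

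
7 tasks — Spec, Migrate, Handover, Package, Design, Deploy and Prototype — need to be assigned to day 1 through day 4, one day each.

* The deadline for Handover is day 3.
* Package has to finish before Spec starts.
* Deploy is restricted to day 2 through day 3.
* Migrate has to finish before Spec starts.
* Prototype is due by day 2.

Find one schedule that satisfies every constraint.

Spec=day 2, Prototype=day 1, Handover=day 1, Migrate=day 1, Package=day 1, Deploy=day 2, Design=day 1

Checking: Package(day 1) before Spec(day 2); Migrate(day 1) before Spec(day 2); Handover=day 1 in [day 1,day 3]; Prototype=day 1 in [day 1,day 2]; Deploy=day 2 in [day 2,day 3].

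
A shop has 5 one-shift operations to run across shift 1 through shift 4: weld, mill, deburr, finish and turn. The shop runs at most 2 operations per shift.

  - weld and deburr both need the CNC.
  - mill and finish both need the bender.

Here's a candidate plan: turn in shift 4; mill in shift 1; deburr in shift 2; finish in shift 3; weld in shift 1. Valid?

Yes

weld and deburr both need the CNC — holds.
The shop runs at most 2 operations per shift — holds.
mill and finish both need the bender — holds.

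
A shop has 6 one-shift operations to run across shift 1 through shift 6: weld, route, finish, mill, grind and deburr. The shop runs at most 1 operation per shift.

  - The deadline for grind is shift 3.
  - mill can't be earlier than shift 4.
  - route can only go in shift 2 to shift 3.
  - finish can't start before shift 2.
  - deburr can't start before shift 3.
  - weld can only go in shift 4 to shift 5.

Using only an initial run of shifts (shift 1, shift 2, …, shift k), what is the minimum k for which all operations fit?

6

With at most 1 per shift and 6 operations, at least 6 shifts are needed.
weld can't be placed before shift 4, so the schedule must run through at least shift 4.
6 works (last occupied shift: shift 6): for example deburr=shift 3; grind=shift 1; route=shift 2; weld=shift 4; finish=shift 6; mill=shift 5.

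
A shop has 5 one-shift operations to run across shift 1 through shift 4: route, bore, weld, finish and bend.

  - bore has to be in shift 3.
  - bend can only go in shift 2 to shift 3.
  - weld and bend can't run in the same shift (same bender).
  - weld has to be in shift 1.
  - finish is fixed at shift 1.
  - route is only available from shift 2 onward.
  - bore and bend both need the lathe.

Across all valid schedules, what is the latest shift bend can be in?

shift 2

Bend is available from shift 2; bend's own window allows nothing later than shift 3.
bend at shift 2 is achievable: route -> shift 2; bore -> shift 3; weld -> shift 1; finish -> shift 1; bend -> shift 2.
Nothing later works — the conflict constraints rule out every shift after shift 2.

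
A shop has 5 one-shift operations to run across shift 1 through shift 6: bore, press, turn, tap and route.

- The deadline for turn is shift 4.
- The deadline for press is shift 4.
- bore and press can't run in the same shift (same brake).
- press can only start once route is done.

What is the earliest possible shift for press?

Precedence pushes press to at least shift 2; press's own window allows nothing later than shift 4.
press at shift 2 is achievable: tap=shift 1; route=shift 1; press=shift 2; turn=shift 1; bore=shift 1.

shift 2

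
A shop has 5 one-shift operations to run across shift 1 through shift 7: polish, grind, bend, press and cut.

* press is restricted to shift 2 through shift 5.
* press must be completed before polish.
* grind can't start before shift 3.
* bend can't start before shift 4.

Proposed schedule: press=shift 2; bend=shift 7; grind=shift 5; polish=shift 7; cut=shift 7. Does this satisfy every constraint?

bend can't start before shift 4 — holds.
press is restricted to shift 2 through shift 5 — holds.
grind can't start before shift 3 — holds.
press must be completed before polish — holds.

Yes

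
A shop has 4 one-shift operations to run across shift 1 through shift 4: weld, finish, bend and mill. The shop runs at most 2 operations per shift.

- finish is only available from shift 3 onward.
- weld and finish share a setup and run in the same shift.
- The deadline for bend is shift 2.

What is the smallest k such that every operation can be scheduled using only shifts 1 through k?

3 shifts

With at most 2 per shift and 4 operations, at least 2 shifts are needed.
finish can't be placed before shift 3, so the schedule must run through at least shift 3.
3 works (last occupied shift: shift 3): for example weld in shift 3; finish in shift 3; bend in shift 1; mill in shift 1.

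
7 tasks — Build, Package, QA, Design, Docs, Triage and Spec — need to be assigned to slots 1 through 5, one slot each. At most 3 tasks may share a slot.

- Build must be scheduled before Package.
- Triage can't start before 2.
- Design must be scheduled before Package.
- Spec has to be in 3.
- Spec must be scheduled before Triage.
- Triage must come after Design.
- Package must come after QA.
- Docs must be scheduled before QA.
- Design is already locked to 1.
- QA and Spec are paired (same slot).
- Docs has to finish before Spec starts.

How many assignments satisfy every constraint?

28

Splitting on Build: it can be 1 (8), 2 (8), 3 (8), 4 (4). Listing each branch's schedules as (Package, QA, Design, Docs, Triage, Spec):
Build=1: (4,3,1,1,4,3) (4,3,1,1,5,3) (4,3,1,2,4,3) (4,3,1,2,5,3) (5,3,1,1,4,3) (5,3,1,1,5,3) (5,3,1,2,4,3) (5,3,1,2,5,3) — 8.
Build=2: (4,3,1,1,4,3) (4,3,1,1,5,3) (4,3,1,2,4,3) (4,3,1,2,5,3) (5,3,1,1,4,3) (5,3,1,1,5,3) (5,3,1,2,4,3) (5,3,1,2,5,3) — 8.
Build=3: (4,3,1,1,4,3) (4,3,1,1,5,3) (4,3,1,2,4,3) (4,3,1,2,5,3) (5,3,1,1,4,3) (5,3,1,1,5,3) (5,3,1,2,4,3) (5,3,1,2,5,3) — 8.
Build=4: (5,3,1,1,4,3) (5,3,1,1,5,3) (5,3,1,2,4,3) (5,3,1,2,5,3) — 4.
Summing: 8 + 8 + 8 + 4 = 28.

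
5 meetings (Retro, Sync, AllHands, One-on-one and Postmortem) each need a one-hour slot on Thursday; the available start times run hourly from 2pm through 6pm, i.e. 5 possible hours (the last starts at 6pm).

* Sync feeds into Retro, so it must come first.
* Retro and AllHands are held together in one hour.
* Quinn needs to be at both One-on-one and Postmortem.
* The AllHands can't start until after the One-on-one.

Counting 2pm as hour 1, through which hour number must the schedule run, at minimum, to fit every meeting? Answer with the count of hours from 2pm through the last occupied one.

2

The precedence chain requires at least 2 distinct hours.
2 works (last occupied hour: 3pm): for example AllHands=3pm; One-on-one=2pm; Retro=3pm; Postmortem=3pm; Sync=2pm.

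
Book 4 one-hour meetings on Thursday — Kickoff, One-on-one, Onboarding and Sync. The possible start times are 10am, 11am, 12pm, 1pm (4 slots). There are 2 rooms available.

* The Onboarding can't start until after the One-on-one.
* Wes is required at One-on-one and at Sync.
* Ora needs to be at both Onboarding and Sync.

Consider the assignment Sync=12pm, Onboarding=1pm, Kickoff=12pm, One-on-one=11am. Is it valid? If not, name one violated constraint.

Valid

Wes is required at One-on-one and at Sync — holds.
Ora needs to be at both Onboarding and Sync — holds.
There are 2 rooms available — holds.
The Onboarding can't start until after the One-on-one — holds.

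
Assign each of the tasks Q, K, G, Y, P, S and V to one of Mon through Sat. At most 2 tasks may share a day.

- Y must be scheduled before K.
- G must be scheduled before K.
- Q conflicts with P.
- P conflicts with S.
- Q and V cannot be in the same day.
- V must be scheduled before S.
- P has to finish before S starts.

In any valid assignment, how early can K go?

Tue

Precedence pushes K to at least Tue.
K at Tue is achievable: S in Thu; G in Mon; K in Tue; V in Wed; Y in Mon; P in Tue; Q in Thu.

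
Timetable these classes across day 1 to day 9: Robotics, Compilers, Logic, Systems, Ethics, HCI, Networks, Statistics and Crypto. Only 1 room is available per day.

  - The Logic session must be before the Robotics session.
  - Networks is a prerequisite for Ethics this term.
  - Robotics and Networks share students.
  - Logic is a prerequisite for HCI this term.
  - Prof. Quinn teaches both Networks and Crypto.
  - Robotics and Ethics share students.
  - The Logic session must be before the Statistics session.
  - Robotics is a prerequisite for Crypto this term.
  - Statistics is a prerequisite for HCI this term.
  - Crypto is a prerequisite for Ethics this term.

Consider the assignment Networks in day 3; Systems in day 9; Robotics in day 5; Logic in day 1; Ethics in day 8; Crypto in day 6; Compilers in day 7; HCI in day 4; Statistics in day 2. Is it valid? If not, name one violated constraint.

Yes

Robotics and Ethics share students — holds.
Robotics is a prerequisite for Crypto this term — holds.
Only 1 room is available per day — holds.
Crypto is a prerequisite for Ethics this term — holds.
Logic is a prerequisite for HCI this term — holds.
The Logic session must be before the Robotics session — holds.
Networks is a prerequisite for Ethics this term — holds.
Robotics and Networks share students — holds.
Statistics is a prerequisite for HCI this term — holds.
Prof. Quinn teaches both Networks and Crypto — holds.
The Logic session must be before the Statistics session — holds.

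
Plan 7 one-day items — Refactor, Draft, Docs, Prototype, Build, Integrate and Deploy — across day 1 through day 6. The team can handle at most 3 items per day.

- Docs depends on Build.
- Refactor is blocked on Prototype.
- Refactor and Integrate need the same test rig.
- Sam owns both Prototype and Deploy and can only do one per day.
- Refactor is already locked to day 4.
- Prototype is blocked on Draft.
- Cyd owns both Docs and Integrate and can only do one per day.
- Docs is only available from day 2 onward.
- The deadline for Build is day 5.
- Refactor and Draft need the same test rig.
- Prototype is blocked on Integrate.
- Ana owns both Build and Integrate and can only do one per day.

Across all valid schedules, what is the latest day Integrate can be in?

Downstream work caps Integrate at day 2.
Integrate at day 2 is achievable: Build -> day 1; Prototype -> day 3; Docs -> day 3; Integrate -> day 2; Refactor -> day 4; Draft -> day 1; Deploy -> day 1.

day 2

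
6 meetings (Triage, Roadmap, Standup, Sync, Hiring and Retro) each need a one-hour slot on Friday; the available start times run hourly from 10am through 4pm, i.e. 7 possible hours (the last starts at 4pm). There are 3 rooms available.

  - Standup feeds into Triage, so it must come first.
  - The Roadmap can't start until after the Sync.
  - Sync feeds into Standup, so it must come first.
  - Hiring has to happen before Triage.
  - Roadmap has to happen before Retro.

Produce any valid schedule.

Sync in 10am; Triage in 12pm; Retro in 12pm; Roadmap in 11am; Hiring in 10am; Standup in 11am

Checking: Roadmap(11am) before Retro(12pm); Hiring(10am) before Triage(12pm); Standup(11am) before Triage(12pm); Sync(10am) before Standup(11am); Sync(10am) before Roadmap(11am); max 2 per hour (cap 3).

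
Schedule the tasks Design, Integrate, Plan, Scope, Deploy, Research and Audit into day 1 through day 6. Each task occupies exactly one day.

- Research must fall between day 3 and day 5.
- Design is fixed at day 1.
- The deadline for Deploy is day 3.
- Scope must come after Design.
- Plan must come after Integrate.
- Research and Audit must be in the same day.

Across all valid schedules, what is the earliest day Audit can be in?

day 3

Audit must be in the same day as Research, which can't be before day 3, so Audit is at least day 3; Audit must be in the same day as Research, which can't be after day 5, so Audit is at most day 5.
Audit at day 3 is achievable: Scope in day 2, Integrate in day 1, Deploy in day 1, Design in day 1, Audit in day 3, Plan in day 2, Research in day 3.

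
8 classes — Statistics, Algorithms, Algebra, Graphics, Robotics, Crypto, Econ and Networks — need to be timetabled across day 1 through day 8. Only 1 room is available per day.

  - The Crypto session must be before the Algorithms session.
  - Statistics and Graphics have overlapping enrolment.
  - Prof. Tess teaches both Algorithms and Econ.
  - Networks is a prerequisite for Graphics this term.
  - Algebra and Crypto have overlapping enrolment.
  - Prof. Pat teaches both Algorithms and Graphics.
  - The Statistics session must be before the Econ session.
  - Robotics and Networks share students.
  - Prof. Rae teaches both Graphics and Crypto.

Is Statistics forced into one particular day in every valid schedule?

No

Statistics can be day 1 (e.g. Graphics=day 5, Crypto=day 2, Algorithms=day 3, Algebra=day 7, Networks=day 4, Statistics=day 1, Robotics=day 8, Econ=day 6) or day 2 (e.g. Algebra in day 7, Econ in day 6, Statistics in day 2, Algorithms in day 3, Networks in day 4, Crypto in day 1, Robotics in day 8, Graphics in day 5).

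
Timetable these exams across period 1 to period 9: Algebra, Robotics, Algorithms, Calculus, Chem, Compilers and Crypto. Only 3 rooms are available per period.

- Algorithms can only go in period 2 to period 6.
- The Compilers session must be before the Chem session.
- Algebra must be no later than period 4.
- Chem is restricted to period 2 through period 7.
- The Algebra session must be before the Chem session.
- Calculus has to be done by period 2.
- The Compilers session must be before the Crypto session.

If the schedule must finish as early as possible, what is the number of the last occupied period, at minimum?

The precedence chain requires at least 2 distinct periods.
With at most 3 per period and 7 exams, at least 3 periods are needed.
3 works (last occupied period: period 3): for example Calculus -> period 1, Chem -> period 2, Robotics -> period 3, Crypto -> period 2, Algorithms -> period 2, Compilers -> period 1, Algebra -> period 1.

3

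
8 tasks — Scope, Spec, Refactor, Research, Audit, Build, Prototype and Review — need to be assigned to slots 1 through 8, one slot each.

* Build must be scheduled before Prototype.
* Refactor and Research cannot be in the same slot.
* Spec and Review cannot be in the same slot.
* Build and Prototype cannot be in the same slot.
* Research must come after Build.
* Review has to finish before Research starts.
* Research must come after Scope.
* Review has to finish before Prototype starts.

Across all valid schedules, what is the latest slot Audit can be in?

8

Audit at 8 is achievable: Prototype in 2; Scope in 1; Review in 1; Research in 2; Refactor in 1; Spec in 2; Build in 1; Audit in 8.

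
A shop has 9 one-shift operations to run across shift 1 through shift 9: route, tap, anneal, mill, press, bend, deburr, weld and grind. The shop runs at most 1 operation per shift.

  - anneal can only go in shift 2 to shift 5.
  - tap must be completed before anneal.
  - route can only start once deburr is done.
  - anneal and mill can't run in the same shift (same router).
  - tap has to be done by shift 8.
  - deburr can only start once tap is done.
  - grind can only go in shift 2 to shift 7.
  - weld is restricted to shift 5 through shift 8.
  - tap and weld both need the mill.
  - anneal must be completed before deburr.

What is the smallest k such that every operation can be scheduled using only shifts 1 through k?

9

The precedence chain requires at least 4 distinct shifts.
With at most 1 per shift and 9 operations, at least 9 shifts are needed.
weld can't be placed before shift 5, so the schedule must run through at least shift 5.
9 works (last occupied shift: shift 9): for example tap=shift 1, grind=shift 3, deburr=shift 4, weld=shift 5, mill=shift 7, bend=shift 9, route=shift 6, anneal=shift 2, press=shift 8.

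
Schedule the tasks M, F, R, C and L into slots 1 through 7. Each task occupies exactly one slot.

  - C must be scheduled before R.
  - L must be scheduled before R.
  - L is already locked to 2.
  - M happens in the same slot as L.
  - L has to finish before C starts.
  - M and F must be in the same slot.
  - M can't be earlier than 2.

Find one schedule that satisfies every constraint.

F in 2, L in 2, R in 4, C in 3, M in 2

Checking: L(2) before R(4); C(3) before R(4); L(2) before C(3); M = L = 2; M = F = 2; M=2 in [2,7]; L=2 in [2,2].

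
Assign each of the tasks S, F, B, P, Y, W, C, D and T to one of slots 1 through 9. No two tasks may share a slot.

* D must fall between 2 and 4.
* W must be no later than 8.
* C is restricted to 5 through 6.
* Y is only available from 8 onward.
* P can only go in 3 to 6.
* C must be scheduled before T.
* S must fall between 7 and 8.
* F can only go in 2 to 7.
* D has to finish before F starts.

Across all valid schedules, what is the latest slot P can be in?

6

P is available from 3; P's own window allows nothing later than 6.
P at 6 is achievable: S=7; C=5; T=9; Y=8; B=4; F=3; D=2; P=6; W=1.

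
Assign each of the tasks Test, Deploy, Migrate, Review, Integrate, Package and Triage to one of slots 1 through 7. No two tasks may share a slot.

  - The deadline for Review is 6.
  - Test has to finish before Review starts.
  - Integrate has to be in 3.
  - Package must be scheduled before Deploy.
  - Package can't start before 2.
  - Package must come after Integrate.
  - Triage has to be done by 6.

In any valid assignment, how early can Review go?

Precedence pushes Review to at least 2; Review's own window allows nothing later than 6.
Review at 2 is achievable: Test -> 1; Review -> 2; Integrate -> 3; Deploy -> 6; Package -> 4; Triage -> 5; Migrate -> 7.

2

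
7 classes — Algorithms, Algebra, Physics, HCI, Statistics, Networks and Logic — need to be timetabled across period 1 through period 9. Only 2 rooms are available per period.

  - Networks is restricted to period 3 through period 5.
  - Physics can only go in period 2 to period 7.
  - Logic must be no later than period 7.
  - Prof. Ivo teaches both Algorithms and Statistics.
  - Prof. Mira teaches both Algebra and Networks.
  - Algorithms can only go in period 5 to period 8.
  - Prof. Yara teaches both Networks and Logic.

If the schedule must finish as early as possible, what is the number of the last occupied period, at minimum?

With at most 2 per period and 7 classes, at least 4 periods are needed.
Algorithms can't be placed before period 5, so the schedule must run through at least period 5.
5 works (last occupied period: period 5): for example Algorithms -> period 5; HCI -> period 1; Logic -> period 4; Physics -> period 2; Algebra -> period 1; Statistics -> period 2; Networks -> period 3.

5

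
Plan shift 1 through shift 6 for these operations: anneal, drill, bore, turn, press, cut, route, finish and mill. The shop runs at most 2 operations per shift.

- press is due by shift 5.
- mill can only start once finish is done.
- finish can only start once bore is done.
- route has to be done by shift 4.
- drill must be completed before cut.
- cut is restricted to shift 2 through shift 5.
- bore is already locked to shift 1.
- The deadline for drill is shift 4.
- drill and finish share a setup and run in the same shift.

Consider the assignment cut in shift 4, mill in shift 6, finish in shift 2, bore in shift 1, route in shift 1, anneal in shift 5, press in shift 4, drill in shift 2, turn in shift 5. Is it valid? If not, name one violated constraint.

drill and finish share a setup and run in the same shift — holds.
drill must be completed before cut — holds.
route has to be done by shift 4 — holds.
cut is restricted to shift 2 through shift 5 — holds.
The deadline for drill is shift 4 — holds.
finish can only start once bore is done — holds.
mill can only start once finish is done — holds.
bore is already locked to shift 1 — holds.
The shop runs at most 2 operations per shift — holds.
press is due by shift 5 — holds.

Yes, all constraints hold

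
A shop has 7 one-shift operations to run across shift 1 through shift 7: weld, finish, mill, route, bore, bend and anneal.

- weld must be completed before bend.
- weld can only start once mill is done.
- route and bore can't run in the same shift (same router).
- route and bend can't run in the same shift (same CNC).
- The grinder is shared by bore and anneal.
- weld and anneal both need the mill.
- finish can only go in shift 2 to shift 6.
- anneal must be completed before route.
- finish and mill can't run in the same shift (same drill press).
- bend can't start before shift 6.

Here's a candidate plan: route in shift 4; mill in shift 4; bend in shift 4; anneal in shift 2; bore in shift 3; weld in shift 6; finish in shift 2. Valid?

Invalid. bend can't start before shift 6.

The grinder is shared by bore and anneal — holds.
finish and mill can't run in the same shift (same drill press) — holds.
anneal must be completed before route — holds.
route and bore can't run in the same shift (same router) — holds.
bend can't start before shift 6 — violated.
weld must be completed before bend — violated.
weld and anneal both need the mill — holds.
finish can only go in shift 2 to shift 6 — holds.
route and bend can't run in the same shift (same CNC) — violated.
weld can only start once mill is done — holds.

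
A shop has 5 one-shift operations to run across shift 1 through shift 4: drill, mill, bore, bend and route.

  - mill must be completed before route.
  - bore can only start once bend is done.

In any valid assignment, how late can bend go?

shift 3

Downstream work caps bend at shift 3.
bend at shift 3 is achievable: drill -> shift 1, route -> shift 2, bend -> shift 3, bore -> shift 4, mill -> shift 1.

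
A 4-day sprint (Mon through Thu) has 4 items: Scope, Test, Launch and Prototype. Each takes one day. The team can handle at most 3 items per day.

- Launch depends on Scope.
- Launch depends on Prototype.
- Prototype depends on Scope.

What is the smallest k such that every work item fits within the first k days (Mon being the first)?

The precedence chain requires at least 3 distinct days.
With at most 3 per day and 4 work items, at least 2 days are needed.
3 works (last occupied day: Wed): for example Launch -> Wed, Prototype -> Tue, Scope -> Mon, Test -> Mon.

3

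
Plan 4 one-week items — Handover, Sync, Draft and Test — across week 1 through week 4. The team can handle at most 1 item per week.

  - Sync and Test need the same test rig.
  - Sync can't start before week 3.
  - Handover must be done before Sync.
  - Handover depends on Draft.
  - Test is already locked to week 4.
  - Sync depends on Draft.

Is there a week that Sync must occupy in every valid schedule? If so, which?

Sync's window is week 3–week 4.
Test is fixed at week 4, and Sync can't share a week with Test.
So Sync must be week 3.

week 3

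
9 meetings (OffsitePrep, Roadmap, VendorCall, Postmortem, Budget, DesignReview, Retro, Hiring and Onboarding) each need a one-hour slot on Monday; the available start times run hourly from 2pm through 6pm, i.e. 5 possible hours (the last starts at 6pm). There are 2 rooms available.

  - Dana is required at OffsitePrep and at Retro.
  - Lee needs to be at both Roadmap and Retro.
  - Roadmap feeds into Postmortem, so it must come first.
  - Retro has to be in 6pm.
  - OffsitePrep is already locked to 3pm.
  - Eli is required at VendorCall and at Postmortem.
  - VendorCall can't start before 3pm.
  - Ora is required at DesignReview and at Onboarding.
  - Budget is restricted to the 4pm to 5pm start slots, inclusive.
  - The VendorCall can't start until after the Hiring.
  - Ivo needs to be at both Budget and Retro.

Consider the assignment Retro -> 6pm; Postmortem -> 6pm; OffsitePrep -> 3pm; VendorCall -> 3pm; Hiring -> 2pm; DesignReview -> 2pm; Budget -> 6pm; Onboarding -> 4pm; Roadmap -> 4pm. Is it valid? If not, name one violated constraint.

No — it violates: Budget is restricted to the 4pm to 5pm start slots, inclusive

Budget is restricted to the 4pm to 5pm start slots, inclusive — violated.
There are 2 rooms available — violated.
Lee needs to be at both Roadmap and Retro — holds.
Dana is required at OffsitePrep and at Retro — holds.
The VendorCall can't start until after the Hiring — holds.
VendorCall can't start before 3pm — holds.
Eli is required at VendorCall and at Postmortem — holds.
Ivo needs to be at both Budget and Retro — violated.
Ora is required at DesignReview and at Onboarding — holds.
Retro has to be in 6pm — holds.
Roadmap feeds into Postmortem, so it must come first — holds.
OffsitePrep is already locked to 3pm — holds.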